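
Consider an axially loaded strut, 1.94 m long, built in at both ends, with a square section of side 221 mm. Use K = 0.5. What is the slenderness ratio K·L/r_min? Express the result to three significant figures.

For a square r = a/√12 = 221/√12 = 63.80 mm
L_e = K·L = 0.5 × 1.94 m = 0.9700 m = 970.00 mm
λ = L_e / r_min = 970.00 / 63.80 = 15.2

λ ≈ 15.2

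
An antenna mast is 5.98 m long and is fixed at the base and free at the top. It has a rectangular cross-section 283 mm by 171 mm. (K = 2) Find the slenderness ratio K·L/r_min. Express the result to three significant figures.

λ ≈ 242

For a rectangle r_min = b/√12 = 171/√12 = 49.36 mm
L_e = K·L = 2 × 5.98 m = 11.96 m = 11960 mm
λ = L_e / r_min = 11960 / 49.36 = 242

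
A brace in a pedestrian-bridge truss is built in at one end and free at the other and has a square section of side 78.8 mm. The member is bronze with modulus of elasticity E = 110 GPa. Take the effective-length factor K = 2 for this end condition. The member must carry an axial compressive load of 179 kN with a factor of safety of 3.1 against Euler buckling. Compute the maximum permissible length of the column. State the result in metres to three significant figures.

L_max ≈ 1.25 m

I = a⁴/12 = 78.8⁴/12 = 3.213×10^6 mm⁴
I = 3.213×10^-6 m⁴
Required critical load P_cr = n·P = 3.1 × 179 = 554.9 kN = 5.549×10^5 N
From P_cr = π²EI/(K·L)²:  L = (1/K)·√(π²EI/P_cr) = (1/2)·√(π²×1.10×10^11×3.213×10^-6/5.549×10^5)
L = 1.25 m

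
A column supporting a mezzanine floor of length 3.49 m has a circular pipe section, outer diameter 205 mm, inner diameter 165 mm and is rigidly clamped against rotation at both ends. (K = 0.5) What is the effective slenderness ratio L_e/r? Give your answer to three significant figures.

λ ≈ 26.5

d_o = 205 mm, d_i = 165 mm
I = π(d_o⁴ − d_i⁴)/64 = π(205⁴ − 165.0⁴)/64 = 5.031×10^7 mm⁴
A = 1.162×10^4 mm²;  r_min = √(I/A) = √(5.031×10^7/1.162×10^4) = 65.79 mm
L_e = K·L = 0.5 × 3.49 m = 1.745 m = 1745.0 mm
λ = L_e / r_min = 1745.0 / 65.79 = 26.5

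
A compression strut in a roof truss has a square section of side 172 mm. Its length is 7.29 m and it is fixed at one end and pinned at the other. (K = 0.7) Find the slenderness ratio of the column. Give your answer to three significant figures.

For a square r = a/√12 = 172/√12 = 49.65 mm
L_e = K·L = 0.7 × 7.29 m = 5.103 m = 5103.0 mm
λ = L_e / r_min = 5103.0 / 49.65 = 103

λ ≈ 103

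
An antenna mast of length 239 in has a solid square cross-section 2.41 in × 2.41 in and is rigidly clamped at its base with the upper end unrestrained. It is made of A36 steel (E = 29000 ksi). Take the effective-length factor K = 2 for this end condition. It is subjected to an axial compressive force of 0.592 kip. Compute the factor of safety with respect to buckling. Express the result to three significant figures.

n ≈ 5.95

I = a⁴/12 = 2.41⁴/12 = 2.811 in⁴
Effective length L_e = K·L = 2 × 239 = 478.0 in
P_cr = π²EI / L_e² = π² × 29000×10³ × 2.811 / 478.0² = 3.522×10^3 lb
Factor of safety n = P_cr / P = 3.5215 / 0.592 = 5.95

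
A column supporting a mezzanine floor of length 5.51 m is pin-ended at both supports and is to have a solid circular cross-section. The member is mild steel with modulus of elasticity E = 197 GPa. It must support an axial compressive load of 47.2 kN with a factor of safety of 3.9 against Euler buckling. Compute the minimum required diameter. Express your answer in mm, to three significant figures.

d ≈ 87.5 mm

Required P_cr = n·P = 3.9 × 47.2 = 184.1 kN
L_e = K·L = 1 × 5.51 = 5.510 m
Required I = P_cr·L_e²/(π²E) = 1.841×10^5 × 5.510² / (π² × 1.97×10^11) = 2.874×10^-6 m⁴
I_req = 2.874×10^6 mm⁴
Solid circle: I = πd⁴/64  ⇒  d = (64I/π)^(1/4) = (64×2.874×10^6/π)^(1/4) = 87.5 mm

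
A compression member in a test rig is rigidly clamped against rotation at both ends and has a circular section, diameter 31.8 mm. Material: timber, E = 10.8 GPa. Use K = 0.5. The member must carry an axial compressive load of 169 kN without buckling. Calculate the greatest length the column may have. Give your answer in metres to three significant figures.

I = πd⁴/64 = π×31.8⁴/64 = 5.020×10^4 mm⁴
I = 5.020×10^-8 m⁴
At the buckling limit P_cr = P = 1.690×10^5 N
From P_cr = π²EI/(K·L)²:  L = (1/K)·√(π²EI/P_cr) = (1/0.5)·√(π²×1.08×10^10×5.020×10^-8/1.690×10^5)
L = 0.356 m

L_max ≈ 0.356 m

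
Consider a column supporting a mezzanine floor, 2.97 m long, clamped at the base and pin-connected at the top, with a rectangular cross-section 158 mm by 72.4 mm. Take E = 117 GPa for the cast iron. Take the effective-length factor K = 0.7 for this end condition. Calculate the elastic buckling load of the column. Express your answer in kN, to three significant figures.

P_cr ≈ 1330 kN

Buckling occurs about the weak axis: I_min = h·b³/12 with b = 72.4 mm (the shorter side).
I_min = 158×72.4³/12 = 4.997×10^6 mm⁴
I = 4.997×10^6 mm⁴ = 4.997×10^-6 m⁴
Effective length L_e = K·L = 0.7 × 2.97 = 2.079 m
P_cr = π²EI / L_e² = π² × 117×10⁹ × 4.997×10^-6 / 2.079² = 1.335×10^6 N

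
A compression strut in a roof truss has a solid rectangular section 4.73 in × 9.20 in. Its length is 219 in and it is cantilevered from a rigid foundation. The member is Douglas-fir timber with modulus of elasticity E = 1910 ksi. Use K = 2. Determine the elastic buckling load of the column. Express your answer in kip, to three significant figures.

Buckling occurs about the weak axis: I_min = h·b³/12 with b = 4.73 in (the shorter side).
I_min = 9.20×4.73³/12 = 81.13 in⁴
Effective length L_e = K·L = 2 × 219 = 438.0 in
P_cr = π²EI / L_e² = π² × 1910×10³ × 81.13 / 438.0² = 7.972×10^3 lb

P_cr ≈ 7.97 kip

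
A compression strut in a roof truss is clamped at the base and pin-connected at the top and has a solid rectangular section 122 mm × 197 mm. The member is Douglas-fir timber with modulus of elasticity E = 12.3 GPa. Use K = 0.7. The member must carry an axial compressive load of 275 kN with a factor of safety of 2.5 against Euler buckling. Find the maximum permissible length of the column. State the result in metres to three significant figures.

L_max ≈ 3.28 m

Buckling occurs about the weak axis: I_min = h·b³/12 with b = 122 mm (the shorter side).
I_min = 197×122³/12 = 2.981×10^7 mm⁴
I = 2.981×10^-5 m⁴
Required critical load P_cr = n·P = 2.5 × 275 = 687.5 kN = 6.875×10^5 N
From P_cr = π²EI/(K·L)²:  L = (1/K)·√(π²EI/P_cr) = (1/0.7)·√(π²×1.23×10^10×2.981×10^-5/6.875×10^5)
L = 3.28 m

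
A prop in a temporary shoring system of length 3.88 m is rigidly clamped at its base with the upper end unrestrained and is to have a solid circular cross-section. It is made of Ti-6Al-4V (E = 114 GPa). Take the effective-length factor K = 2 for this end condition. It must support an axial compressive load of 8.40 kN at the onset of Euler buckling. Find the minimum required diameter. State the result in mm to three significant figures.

d ≈ 55.0 mm

L_e = K·L = 2 × 3.88 = 7.760 m
Required I = P_cr·L_e²/(π²E) = 8.400×10^3 × 7.760² / (π² × 1.14×10^11) = 4.496×10^-7 m⁴
I_req = 4.496×10^5 mm⁴
Solid circle: I = πd⁴/64  ⇒  d = (64I/π)^(1/4) = (64×4.496×10^5/π)^(1/4) = 55.0 mm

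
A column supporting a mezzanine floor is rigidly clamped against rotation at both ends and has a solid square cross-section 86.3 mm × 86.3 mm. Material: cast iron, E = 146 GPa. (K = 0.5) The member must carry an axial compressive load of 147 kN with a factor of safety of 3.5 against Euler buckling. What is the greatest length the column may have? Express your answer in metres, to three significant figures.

I = a⁴/12 = 86.3⁴/12 = 4.622×10^6 mm⁴
I = 4.622×10^-6 m⁴
Required critical load P_cr = n·P = 3.5 × 147 = 514.5 kN = 5.145×10^5 N
From P_cr = π²EI/(K·L)²:  L = (1/K)·√(π²EI/P_cr) = (1/0.5)·√(π²×1.46×10^11×4.622×10^-6/5.145×10^5)
L = 7.20 m

L_max ≈ 7.20 m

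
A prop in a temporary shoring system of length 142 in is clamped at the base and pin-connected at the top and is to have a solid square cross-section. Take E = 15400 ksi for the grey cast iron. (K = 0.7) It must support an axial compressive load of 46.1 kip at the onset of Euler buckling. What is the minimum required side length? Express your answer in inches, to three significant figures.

a ≈ 2.45 in

L_e = K·L = 0.7 × 142 = 99.40 in
Required I = P_cr·L_e²/(π²E) = 4.610×10^4 × 99.40² / (π² × 1.54×10^7) = 2.997 in⁴
Solid square: I = a⁴/12  ⇒  a = (12I)^(1/4) = (12×2.997)^(1/4) = 2.45 in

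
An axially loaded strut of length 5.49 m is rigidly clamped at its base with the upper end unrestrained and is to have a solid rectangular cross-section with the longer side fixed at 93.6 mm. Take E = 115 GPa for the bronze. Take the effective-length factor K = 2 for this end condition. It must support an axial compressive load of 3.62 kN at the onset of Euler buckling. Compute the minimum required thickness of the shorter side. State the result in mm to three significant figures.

b ≈ 36.7 mm

L_e = K·L = 2 × 5.49 = 10.98 m
Required I = P_cr·L_e²/(π²E) = 3.620×10^3 × 10.98² / (π² × 1.15×10^11) = 3.845×10^-7 m⁴
I_req = 3.845×10^5 mm⁴
Rectangle, weak axis: I_min = h·b³/12 with h = 93.6 mm fixed  ⇒  b = (12I/h)^(1/3) = 36.7 mm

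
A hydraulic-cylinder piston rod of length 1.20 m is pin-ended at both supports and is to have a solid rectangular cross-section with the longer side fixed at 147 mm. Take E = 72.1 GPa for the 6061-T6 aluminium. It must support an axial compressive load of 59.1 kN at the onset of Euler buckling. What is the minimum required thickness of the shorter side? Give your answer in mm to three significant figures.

L_e = K·L = 1 × 1.20 = 1.200 m
Required I = P_cr·L_e²/(π²E) = 5.910×10^4 × 1.200² / (π² × 7.21×10^10) = 1.196×10^-7 m⁴
I_req = 1.196×10^5 mm⁴
Rectangle, weak axis: I_min = h·b³/12 with h = 147 mm fixed  ⇒  b = (12I/h)^(1/3) = 21.4 mm

b ≈ 21.4 mm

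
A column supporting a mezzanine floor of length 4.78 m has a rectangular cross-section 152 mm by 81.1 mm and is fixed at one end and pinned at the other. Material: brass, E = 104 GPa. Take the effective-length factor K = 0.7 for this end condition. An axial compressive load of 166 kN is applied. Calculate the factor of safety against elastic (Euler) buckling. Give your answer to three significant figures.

Buckling occurs about the weak axis: I_min = h·b³/12 with b = 81.1 mm (the shorter side).
I_min = 152×81.1³/12 = 6.757×10^6 mm⁴
I = 6.757×10^6 mm⁴ = 6.757×10^-6 m⁴
Effective length L_e = K·L = 0.7 × 4.78 = 3.346 m
P_cr = π²EI / L_e² = π² × 104×10⁹ × 6.757×10^-6 / 3.346² = 6.194×10^5 N
Factor of safety n = P_cr / P = 619.45 / 166 = 3.73

n ≈ 3.73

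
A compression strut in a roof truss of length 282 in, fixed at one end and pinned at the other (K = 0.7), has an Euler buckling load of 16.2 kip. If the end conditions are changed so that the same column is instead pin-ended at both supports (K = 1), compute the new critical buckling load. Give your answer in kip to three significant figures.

P_cr ≈ 7.94 kip

P_cr ∝ 1/K², so P_cr,new = P_cr,old × (K_old/K_new)² = 16.2 × (0.7/1)²
= 16.2 × 0.4900 = 7.94 kip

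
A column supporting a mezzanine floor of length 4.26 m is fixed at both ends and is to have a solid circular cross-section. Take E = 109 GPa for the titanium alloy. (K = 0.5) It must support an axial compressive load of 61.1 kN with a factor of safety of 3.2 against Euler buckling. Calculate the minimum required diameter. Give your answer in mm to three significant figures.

Required P_cr = n·P = 3.2 × 61.1 = 195.5 kN
L_e = K·L = 0.5 × 4.26 = 2.130 m
Required I = P_cr·L_e²/(π²E) = 1.955×10^5 × 2.130² / (π² × 1.09×10^11) = 8.246×10^-7 m⁴
I_req = 8.246×10^5 mm⁴
Solid circle: I = πd⁴/64  ⇒  d = (64I/π)^(1/4) = (64×8.246×10^5/π)^(1/4) = 64.0 mm

d ≈ 64.0 mm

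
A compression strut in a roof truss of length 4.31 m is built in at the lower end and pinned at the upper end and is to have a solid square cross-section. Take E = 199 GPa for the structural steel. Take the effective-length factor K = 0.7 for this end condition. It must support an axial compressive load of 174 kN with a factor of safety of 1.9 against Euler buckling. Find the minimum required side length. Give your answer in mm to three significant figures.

a ≈ 65.5 mm

Required P_cr = n·P = 1.9 × 174 = 330.6 kN
L_e = K·L = 0.7 × 4.31 = 3.017 m
Required I = P_cr·L_e²/(π²E) = 3.306×10^5 × 3.017² / (π² × 1.99×10^11) = 1.532×10^-6 m⁴
I_req = 1.532×10^6 mm⁴
Solid square: I = a⁴/12  ⇒  a = (12I)^(1/4) = (12×1.532×10^6)^(1/4) = 65.5 mm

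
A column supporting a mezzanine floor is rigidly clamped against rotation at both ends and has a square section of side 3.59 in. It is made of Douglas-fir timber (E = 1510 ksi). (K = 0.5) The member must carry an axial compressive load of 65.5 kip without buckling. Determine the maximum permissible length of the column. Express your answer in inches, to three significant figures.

I = a⁴/12 = 3.59⁴/12 = 13.84 in⁴
At the buckling limit P_cr = P = 6.550×10^4 lb
From P_cr = π²EI/(K·L)²:  L = (1/K)·√(π²EI/P_cr) = (1/0.5)·√(π²×1.51×10^6×13.84/6.550×10^4)
L = 112 in

L_max ≈ 112 in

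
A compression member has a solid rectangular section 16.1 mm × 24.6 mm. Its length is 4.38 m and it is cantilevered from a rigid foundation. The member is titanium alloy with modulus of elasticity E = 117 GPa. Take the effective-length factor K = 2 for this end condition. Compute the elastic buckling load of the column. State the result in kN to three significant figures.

P_cr ≈ 0.129 kN

Buckling occurs about the weak axis: I_min = h·b³/12 with b = 16.1 mm (the shorter side).
I_min = 24.6×16.1³/12 = 8.555×10^3 mm⁴
I = 8.555×10^3 mm⁴ = 8.555×10^-9 m⁴
Effective length L_e = K·L = 2 × 4.38 = 8.760 m
P_cr = π²EI / L_e² = π² × 117×10⁹ × 8.555×10^-9 / 8.760² = 128.7 N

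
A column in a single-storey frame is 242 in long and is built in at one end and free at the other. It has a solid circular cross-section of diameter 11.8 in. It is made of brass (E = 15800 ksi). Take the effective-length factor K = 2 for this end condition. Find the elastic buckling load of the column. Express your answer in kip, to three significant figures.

I = πd⁴/64 = π×11.8⁴/64 = 951.7 in⁴
Effective length L_e = K·L = 2 × 242 = 484.0 in
P_cr = π²EI / L_e² = π² × 15800×10³ × 951.7 / 484.0² = 6.335×10^5 lb

P_cr ≈ 634 kip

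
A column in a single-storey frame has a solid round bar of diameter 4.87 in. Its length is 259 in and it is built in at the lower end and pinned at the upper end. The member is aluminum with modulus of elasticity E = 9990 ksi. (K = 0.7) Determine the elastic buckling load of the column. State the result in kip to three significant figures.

I = πd⁴/64 = π×4.87⁴/64 = 27.61 in⁴
Effective length L_e = K·L = 0.7 × 259 = 181.3 in
P_cr = π²EI / L_e² = π² × 9990×10³ × 27.61 / 181.3² = 8.282×10^4 lb

P_cr ≈ 82.8 kip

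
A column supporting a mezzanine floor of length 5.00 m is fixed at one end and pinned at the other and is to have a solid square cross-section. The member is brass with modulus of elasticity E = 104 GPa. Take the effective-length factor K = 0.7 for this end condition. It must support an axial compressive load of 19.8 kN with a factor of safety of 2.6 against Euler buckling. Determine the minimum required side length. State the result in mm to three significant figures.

Required P_cr = n·P = 2.6 × 19.8 = 51.48 kN
L_e = K·L = 0.7 × 5.00 = 3.500 m
Required I = P_cr·L_e²/(π²E) = 5.148×10^4 × 3.500² / (π² × 1.04×10^11) = 6.144×10^-7 m⁴
I_req = 6.144×10^5 mm⁴
Solid square: I = a⁴/12  ⇒  a = (12I)^(1/4) = (12×6.144×10^5)^(1/4) = 52.1 mm

a ≈ 52.1 mm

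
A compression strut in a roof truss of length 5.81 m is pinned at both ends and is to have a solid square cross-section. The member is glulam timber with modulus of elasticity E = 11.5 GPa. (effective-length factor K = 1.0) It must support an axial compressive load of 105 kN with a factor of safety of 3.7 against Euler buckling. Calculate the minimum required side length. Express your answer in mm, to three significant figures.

Required P_cr = n·P = 3.7 × 105 = 388.5 kN
L_e = K·L = 1 × 5.81 = 5.810 m
Required I = P_cr·L_e²/(π²E) = 3.885×10^5 × 5.810² / (π² × 1.15×10^10) = 1.155×10^-4 m⁴
I_req = 1.155×10^8 mm⁴
Solid square: I = a⁴/12  ⇒  a = (12I)^(1/4) = (12×1.155×10^8)^(1/4) = 193 mm

a ≈ 193 mm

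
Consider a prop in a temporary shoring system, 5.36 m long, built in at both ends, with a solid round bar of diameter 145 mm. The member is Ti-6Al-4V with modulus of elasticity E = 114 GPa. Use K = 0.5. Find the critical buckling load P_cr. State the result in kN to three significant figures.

I = πd⁴/64 = π×145⁴/64 = 2.170×10^7 mm⁴
I = 2.170×10^7 mm⁴ = 2.170×10^-5 m⁴
Effective length L_e = K·L = 0.5 × 5.36 = 2.680 m
P_cr = π²EI / L_e² = π² × 114×10⁹ × 2.170×10^-5 / 2.680² = 3.399×10^6 N

P_cr ≈ 3400 kN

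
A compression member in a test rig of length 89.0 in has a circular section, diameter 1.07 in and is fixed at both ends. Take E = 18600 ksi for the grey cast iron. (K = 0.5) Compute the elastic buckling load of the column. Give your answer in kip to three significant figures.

P_cr ≈ 5.96 kip

I = πd⁴/64 = π×1.07⁴/64 = 6.434×10^-2 in⁴
Effective length L_e = K·L = 0.5 × 89.0 = 44.50 in
P_cr = π²EI / L_e² = π² × 18600×10³ × 6.434×10^-2 / 44.50² = 5.965×10^3 lb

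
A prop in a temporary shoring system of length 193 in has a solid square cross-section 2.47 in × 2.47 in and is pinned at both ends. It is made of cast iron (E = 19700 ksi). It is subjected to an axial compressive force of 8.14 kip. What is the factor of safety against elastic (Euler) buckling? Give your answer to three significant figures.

I = a⁴/12 = 2.47⁴/12 = 3.102 in⁴
Effective length L_e = K·L = 1 × 193 = 193.0 in
P_cr = π²EI / L_e² = π² × 19700×10³ × 3.102 / 193.0² = 1.619×10^4 lb
Factor of safety n = P_cr / P = 16.190 / 8.14 = 1.99

n ≈ 1.99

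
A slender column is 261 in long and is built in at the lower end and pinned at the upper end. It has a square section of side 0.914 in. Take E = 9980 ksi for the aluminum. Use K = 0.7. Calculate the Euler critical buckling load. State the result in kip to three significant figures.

I = a⁴/12 = 0.914⁴/12 = 5.816×10^-2 in⁴
Effective length L_e = K·L = 0.7 × 261 = 182.7 in
P_cr = π²EI / L_e² = π² × 9980×10³ × 5.816×10^-2 / 182.7² = 171.6 lb

P_cr ≈ 0.172 kip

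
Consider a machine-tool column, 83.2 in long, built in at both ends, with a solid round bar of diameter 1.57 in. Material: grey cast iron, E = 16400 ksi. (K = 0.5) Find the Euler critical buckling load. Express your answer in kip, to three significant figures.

P_cr ≈ 27.9 kip

I = πd⁴/64 = π×1.57⁴/64 = 0.2982 in⁴
Effective length L_e = K·L = 0.5 × 83.2 = 41.60 in
P_cr = π²EI / L_e² = π² × 16400×10³ × 0.2982 / 41.60² = 2.789×10^4 lb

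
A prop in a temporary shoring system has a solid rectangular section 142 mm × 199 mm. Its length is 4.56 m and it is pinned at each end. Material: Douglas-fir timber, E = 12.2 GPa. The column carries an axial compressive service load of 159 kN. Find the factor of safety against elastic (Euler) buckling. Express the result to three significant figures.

n ≈ 1.73

Buckling occurs about the weak axis: I_min = h·b³/12 with b = 142 mm (the shorter side).
I_min = 199×142³/12 = 4.748×10^7 mm⁴
I = 4.748×10^7 mm⁴ = 4.748×10^-5 m⁴
Effective length L_e = K·L = 1 × 4.56 = 4.560 m
P_cr = π²EI / L_e² = π² × 12.2×10⁹ × 4.748×10^-5 / 4.560² = 2.750×10^5 N
Factor of safety n = P_cr / P = 274.96 / 159 = 1.73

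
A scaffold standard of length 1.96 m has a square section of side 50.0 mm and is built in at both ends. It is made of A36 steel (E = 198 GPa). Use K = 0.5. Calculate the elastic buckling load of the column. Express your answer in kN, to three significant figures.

I = a⁴/12 = 50.0⁴/12 = 5.208×10^5 mm⁴
I = 5.208×10^5 mm⁴ = 5.208×10^-7 m⁴
Effective length L_e = K·L = 0.5 × 1.96 = 0.9800 m
P_cr = π²EI / L_e² = π² × 198×10⁹ × 5.208×10^-7 / 0.9800² = 1.060×10^6 N

P_cr ≈ 1060 kN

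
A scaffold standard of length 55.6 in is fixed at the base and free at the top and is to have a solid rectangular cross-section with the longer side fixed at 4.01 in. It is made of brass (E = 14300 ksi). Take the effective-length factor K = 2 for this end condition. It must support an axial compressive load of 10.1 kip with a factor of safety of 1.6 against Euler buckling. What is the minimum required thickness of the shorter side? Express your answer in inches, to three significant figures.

Required P_cr = n·P = 1.6 × 10.1 = 16.16 kip
L_e = K·L = 2 × 55.6 = 111.2 in
Required I = P_cr·L_e²/(π²E) = 1.616×10^4 × 111.2² / (π² × 1.43×10^7) = 1.416 in⁴
Rectangle, weak axis: I_min = h·b³/12 with h = 4.01 in fixed  ⇒  b = (12I/h)^(1/3) = 1.62 in

b ≈ 1.62 in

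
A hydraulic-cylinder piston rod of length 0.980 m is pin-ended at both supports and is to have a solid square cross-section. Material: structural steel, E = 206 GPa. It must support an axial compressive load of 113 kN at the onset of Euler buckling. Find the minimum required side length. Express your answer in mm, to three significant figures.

a ≈ 28.3 mm

L_e = K·L = 1 × 0.980 = 0.9800 m
Required I = P_cr·L_e²/(π²E) = 1.130×10^5 × 0.9800² / (π² × 2.06×10^11) = 5.338×10^-8 m⁴
I_req = 5.338×10^4 mm⁴
Solid square: I = a⁴/12  ⇒  a = (12I)^(1/4) = (12×5.338×10^4)^(1/4) = 28.3 mm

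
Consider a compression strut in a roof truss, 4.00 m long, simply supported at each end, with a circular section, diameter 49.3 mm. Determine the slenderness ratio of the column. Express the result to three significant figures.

λ ≈ 325

For a solid circle r = d/4 = 49.3/4 = 12.32 mm
L_e = K·L = 1 × 4.00 m = 4.000 m = 4000.0 mm
λ = L_e / r_min = 4000.0 / 12.32 = 325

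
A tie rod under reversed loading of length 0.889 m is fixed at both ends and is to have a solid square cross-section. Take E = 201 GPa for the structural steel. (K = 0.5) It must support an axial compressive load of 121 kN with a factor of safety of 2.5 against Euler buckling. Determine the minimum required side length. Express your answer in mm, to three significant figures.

Required P_cr = n·P = 2.5 × 121 = 302.5 kN
L_e = K·L = 0.5 × 0.889 = 0.4445 m
Required I = P_cr·L_e²/(π²E) = 3.025×10^5 × 0.4445² / (π² × 2.01×10^11) = 3.013×10^-8 m⁴
I_req = 3.013×10^4 mm⁴
Solid square: I = a⁴/12  ⇒  a = (12I)^(1/4) = (12×3.013×10^4)^(1/4) = 24.5 mm

a ≈ 24.5 mm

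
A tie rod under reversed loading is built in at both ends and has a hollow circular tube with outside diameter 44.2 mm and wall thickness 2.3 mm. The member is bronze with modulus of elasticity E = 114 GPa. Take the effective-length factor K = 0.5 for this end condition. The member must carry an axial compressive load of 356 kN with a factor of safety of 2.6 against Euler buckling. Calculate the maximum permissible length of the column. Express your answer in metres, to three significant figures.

Inner diameter d_i = 44.2 − 2×2.3 = 39.60 mm
I = π(d_o⁴ − d_i⁴)/64 = π(44.2⁴ − 39.60⁴)/64 = 6.664×10^4 mm⁴
I = 6.664×10^-8 m⁴
Required critical load P_cr = n·P = 2.6 × 356 = 925.6 kN = 9.256×10^5 N
From P_cr = π²EI/(K·L)²:  L = (1/K)·√(π²EI/P_cr) = (1/0.5)·√(π²×1.14×10^11×6.664×10^-8/9.256×10^5)
L = 0.569 m

L_max ≈ 0.569 m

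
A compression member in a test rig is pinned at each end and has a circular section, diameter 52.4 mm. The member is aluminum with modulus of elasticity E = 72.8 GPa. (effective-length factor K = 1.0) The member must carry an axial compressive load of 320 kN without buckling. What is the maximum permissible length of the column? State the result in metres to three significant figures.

L_max ≈ 0.912 m

I = πd⁴/64 = π×52.4⁴/64 = 3.701×10^5 mm⁴
I = 3.701×10^-7 m⁴
At the buckling limit P_cr = P = 3.200×10^5 N
From P_cr = π²EI/(K·L)²:  L = (1/K)·√(π²EI/P_cr) = (1/1)·√(π²×7.28×10^10×3.701×10^-7/3.200×10^5)
L = 0.912 m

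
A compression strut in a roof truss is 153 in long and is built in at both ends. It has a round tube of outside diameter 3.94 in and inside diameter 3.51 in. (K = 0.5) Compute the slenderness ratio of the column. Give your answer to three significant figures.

λ ≈ 58.0

d_o = 3.94 in, d_i = 3.51 in
I = π(d_o⁴ − d_i⁴)/64 = π(3.94⁴ − 3.510⁴)/64 = 4.378 in⁴
A = 2.516 in²;  r_min = √(I/A) = √(4.378/2.516) = 1.319 in
L_e = K·L = 0.5 × 153 = 76.50 in
λ = L_e / r_min = 76.500 / 1.319 = 58.0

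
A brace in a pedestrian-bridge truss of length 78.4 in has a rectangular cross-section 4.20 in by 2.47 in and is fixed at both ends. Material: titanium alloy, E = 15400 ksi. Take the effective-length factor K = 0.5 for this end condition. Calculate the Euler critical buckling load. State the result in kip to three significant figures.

Buckling occurs about the weak axis: I_min = h·b³/12 with b = 2.47 in (the shorter side).
I_min = 4.20×2.47³/12 = 5.274 in⁴
Effective length L_e = K·L = 0.5 × 78.4 = 39.20 in
P_cr = π²EI / L_e² = π² × 15400×10³ × 5.274 / 39.20² = 5.217×10^5 lb

P_cr ≈ 522 kip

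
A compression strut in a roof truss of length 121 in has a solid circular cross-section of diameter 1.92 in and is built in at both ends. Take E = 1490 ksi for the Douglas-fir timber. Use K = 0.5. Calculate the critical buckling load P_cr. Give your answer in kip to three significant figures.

P_cr ≈ 2.68 kip

I = πd⁴/64 = π×1.92⁴/64 = 0.6671 in⁴
Effective length L_e = K·L = 0.5 × 121 = 60.50 in
P_cr = π²EI / L_e² = π² × 1490×10³ × 0.6671 / 60.50² = 2.680×10^3 lb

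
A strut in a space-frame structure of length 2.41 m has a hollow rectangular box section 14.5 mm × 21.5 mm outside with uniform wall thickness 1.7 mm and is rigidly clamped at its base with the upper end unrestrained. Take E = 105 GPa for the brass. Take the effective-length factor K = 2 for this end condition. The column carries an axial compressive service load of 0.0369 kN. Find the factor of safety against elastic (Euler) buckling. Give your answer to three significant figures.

n ≈ 4.11

Inner dimensions: h_i = 21.5 − 2×1.7 = 18.10 mm, b_i = 14.5 − 2×1.7 = 11.10 mm
Weak-axis I_min = (h_o·b_o³ − h_i·b_i³)/12 with b_o = 14.5, b_i = 11.10 mm (shorter outer/inner sides).
I_min = (21.5×14.5³ − 18.10×11.10³)/12 = 3.399×10^3 mm⁴
I = 3.399×10^3 mm⁴ = 3.399×10^-9 m⁴
Effective length L_e = K·L = 2 × 2.41 = 4.820 m
P_cr = π²EI / L_e² = π² × 105×10⁹ × 3.399×10^-9 / 4.820² = 151.6 N
Factor of safety n = P_cr / P = 0.15163 / 0.0369 = 4.11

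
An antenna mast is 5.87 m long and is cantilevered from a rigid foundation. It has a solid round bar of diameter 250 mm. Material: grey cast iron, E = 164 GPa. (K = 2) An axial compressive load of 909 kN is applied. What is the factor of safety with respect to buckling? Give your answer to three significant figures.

n ≈ 2.48

I = πd⁴/64 = π×250⁴/64 = 1.917×10^8 mm⁴
I = 1.917×10^8 mm⁴ = 1.917×10^-4 m⁴
Effective length L_e = K·L = 2 × 5.87 = 11.74 m
P_cr = π²EI / L_e² = π² × 164×10⁹ × 1.917×10^-4 / 11.74² = 2.252×10^6 N
Factor of safety n = P_cr / P = 2251.8 / 909 = 2.48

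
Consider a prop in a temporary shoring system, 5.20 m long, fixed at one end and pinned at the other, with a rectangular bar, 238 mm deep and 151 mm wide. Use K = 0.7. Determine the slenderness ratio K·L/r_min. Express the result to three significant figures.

λ ≈ 83.5

For a rectangle r_min = b/√12 = 151/√12 = 43.59 mm
L_e = K·L = 0.7 × 5.20 m = 3.640 m = 3640.0 mm
λ = L_e / r_min = 3640.0 / 43.59 = 83.5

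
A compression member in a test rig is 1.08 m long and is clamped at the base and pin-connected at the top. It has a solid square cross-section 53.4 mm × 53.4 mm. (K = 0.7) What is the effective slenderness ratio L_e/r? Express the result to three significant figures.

λ ≈ 49.0

For a square r = a/√12 = 53.4/√12 = 15.42 mm
L_e = K·L = 0.7 × 1.08 m = 0.7560 m = 756.00 mm
λ = L_e / r_min = 756.00 / 15.42 = 49.0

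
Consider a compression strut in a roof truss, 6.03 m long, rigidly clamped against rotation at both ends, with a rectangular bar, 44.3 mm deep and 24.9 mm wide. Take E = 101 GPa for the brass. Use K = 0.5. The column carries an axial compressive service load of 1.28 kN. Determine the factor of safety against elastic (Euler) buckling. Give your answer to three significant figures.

n ≈ 4.88

Buckling occurs about the weak axis: I_min = h·b³/12 with b = 24.9 mm (the shorter side).
I_min = 44.3×24.9³/12 = 5.699×10^4 mm⁴
I = 5.699×10^4 mm⁴ = 5.699×10^-8 m⁴
Effective length L_e = K·L = 0.5 × 6.03 = 3.015 m
P_cr = π²EI / L_e² = π² × 101×10⁹ × 5.699×10^-8 / 3.015² = 6.250×10^3 N
Factor of safety n = P_cr / P = 6.2498 / 1.28 = 4.88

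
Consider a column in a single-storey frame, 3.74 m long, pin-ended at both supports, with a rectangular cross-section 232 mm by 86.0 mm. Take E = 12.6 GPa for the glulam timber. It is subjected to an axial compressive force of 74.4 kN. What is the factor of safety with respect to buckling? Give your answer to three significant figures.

n ≈ 1.47

Buckling occurs about the weak axis: I_min = h·b³/12 with b = 86.0 mm (the shorter side).
I_min = 232×86.0³/12 = 1.230×10^7 mm⁴
I = 1.230×10^7 mm⁴ = 1.230×10^-5 m⁴
Effective length L_e = K·L = 1 × 3.74 = 3.740 m
P_cr = π²EI / L_e² = π² × 12.6×10⁹ × 1.230×10^-5 / 3.740² = 1.093×10^5 N
Factor of safety n = P_cr / P = 109.33 / 74.4 = 1.47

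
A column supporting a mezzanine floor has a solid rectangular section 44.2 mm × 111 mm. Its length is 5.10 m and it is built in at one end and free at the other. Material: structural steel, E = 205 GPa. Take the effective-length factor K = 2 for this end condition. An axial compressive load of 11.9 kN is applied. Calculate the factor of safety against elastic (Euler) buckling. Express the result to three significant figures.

n ≈ 1.31

Buckling occurs about the weak axis: I_min = h·b³/12 with b = 44.2 mm (the shorter side).
I_min = 111×44.2³/12 = 7.987×10^5 mm⁴
I = 7.987×10^5 mm⁴ = 7.987×10^-7 m⁴
Effective length L_e = K·L = 2 × 5.10 = 10.20 m
P_cr = π²EI / L_e² = π² × 205×10⁹ × 7.987×10^-7 / 10.20² = 1.553×10^4 N
Factor of safety n = P_cr / P = 15.533 / 11.9 = 1.31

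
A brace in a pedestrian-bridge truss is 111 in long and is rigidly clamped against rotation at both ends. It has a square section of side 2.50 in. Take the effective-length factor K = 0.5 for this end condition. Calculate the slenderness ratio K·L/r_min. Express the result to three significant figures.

λ ≈ 76.9

I = a⁴/12 = 2.50⁴/12 = 3.255 in⁴
A = 6.250 in²;  r_min = √(I/A) = √(3.255/6.250) = 0.7217 in
L_e = K·L = 0.5 × 111 = 55.50 in
λ = L_e / r_min = 55.500 / 0.7217 = 76.9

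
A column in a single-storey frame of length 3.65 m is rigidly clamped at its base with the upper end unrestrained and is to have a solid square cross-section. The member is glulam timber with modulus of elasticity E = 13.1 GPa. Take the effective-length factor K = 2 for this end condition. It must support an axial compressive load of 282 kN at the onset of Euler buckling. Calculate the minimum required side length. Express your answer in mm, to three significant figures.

a ≈ 193 mm

L_e = K·L = 2 × 3.65 = 7.300 m
Required I = P_cr·L_e²/(π²E) = 2.820×10^5 × 7.300² / (π² × 1.31×10^10) = 1.162×10^-4 m⁴
I_req = 1.162×10^8 mm⁴
Solid square: I = a⁴/12  ⇒  a = (12I)^(1/4) = (12×1.162×10^8)^(1/4) = 193 mm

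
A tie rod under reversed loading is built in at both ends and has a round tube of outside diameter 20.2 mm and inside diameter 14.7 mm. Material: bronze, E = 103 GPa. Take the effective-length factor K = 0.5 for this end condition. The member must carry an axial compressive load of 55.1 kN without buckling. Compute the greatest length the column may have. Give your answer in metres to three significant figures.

d_o = 20.2 mm, d_i = 14.7 mm
I = π(d_o⁴ − d_i⁴)/64 = π(20.2⁴ − 14.70⁴)/64 = 5.881×10^3 mm⁴
I = 5.881×10^-9 m⁴
At the buckling limit P_cr = P = 5.510×10^4 N
From P_cr = π²EI/(K·L)²:  L = (1/K)·√(π²EI/P_cr) = (1/0.5)·√(π²×1.03×10^11×5.881×10^-9/5.510×10^4)
L = 0.659 m

L_max ≈ 0.659 m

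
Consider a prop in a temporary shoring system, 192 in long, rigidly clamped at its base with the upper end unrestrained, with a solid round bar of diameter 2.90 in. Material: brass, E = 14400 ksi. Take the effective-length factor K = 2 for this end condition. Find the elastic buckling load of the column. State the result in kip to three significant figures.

P_cr ≈ 3.35 kip

I = πd⁴/64 = π×2.90⁴/64 = 3.472 in⁴
Effective length L_e = K·L = 2 × 192 = 384.0 in
P_cr = π²EI / L_e² = π² × 14400×10³ × 3.472 / 384.0² = 3.346×10^3 lb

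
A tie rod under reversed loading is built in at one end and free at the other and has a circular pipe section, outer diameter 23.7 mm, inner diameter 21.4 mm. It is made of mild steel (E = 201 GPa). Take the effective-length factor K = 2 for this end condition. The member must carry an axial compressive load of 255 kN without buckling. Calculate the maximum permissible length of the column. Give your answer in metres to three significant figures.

d_o = 23.7 mm, d_i = 21.4 mm
I = π(d_o⁴ − d_i⁴)/64 = π(23.7⁴ − 21.40⁴)/64 = 5.192×10^3 mm⁴
I = 5.192×10^-9 m⁴
At the buckling limit P_cr = P = 2.550×10^5 N
From P_cr = π²EI/(K·L)²:  L = (1/K)·√(π²EI/P_cr) = (1/2)·√(π²×2.01×10^11×5.192×10^-9/2.550×10^5)
L = 0.100 m

L_max ≈ 0.100 m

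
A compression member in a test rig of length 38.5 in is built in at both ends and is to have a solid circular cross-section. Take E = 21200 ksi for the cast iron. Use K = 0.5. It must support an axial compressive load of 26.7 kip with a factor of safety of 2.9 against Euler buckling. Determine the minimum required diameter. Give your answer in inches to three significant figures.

d ≈ 1.29 in

Required P_cr = n·P = 2.9 × 26.7 = 77.43 kip
L_e = K·L = 0.5 × 38.5 = 19.25 in
Required I = P_cr·L_e²/(π²E) = 7.743×10^4 × 19.25² / (π² × 2.12×10^7) = 0.1371 in⁴
Solid circle: I = πd⁴/64  ⇒  d = (64I/π)^(1/4) = (64×0.1371/π)^(1/4) = 1.29 in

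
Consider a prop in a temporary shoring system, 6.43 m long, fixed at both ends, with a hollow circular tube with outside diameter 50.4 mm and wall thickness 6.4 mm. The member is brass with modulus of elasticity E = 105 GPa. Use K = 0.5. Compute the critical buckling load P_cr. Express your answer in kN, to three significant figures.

Inner diameter d_i = 50.4 − 2×6.4 = 37.60 mm
I = π(d_o⁴ − d_i⁴)/64 = π(50.4⁴ − 37.60⁴)/64 = 2.186×10^5 mm⁴
I = 2.186×10^5 mm⁴ = 2.186×10^-7 m⁴
Effective length L_e = K·L = 0.5 × 6.43 = 3.215 m
P_cr = π²EI / L_e² = π² × 105×10⁹ × 2.186×10^-7 / 3.215² = 2.192×10^4 N

P_cr ≈ 21.9 kN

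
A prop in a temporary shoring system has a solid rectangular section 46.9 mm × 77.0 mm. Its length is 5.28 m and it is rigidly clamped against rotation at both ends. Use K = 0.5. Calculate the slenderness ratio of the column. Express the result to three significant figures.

Buckling occurs about the weak axis: I_min = h·b³/12 with b = 46.9 mm (the shorter side).
I_min = 77.0×46.9³/12 = 6.620×10^5 mm⁴
A = 3.611×10^3 mm²;  r_min = √(I/A) = √(6.620×10^5/3.611×10^3) = 13.54 mm
L_e = K·L = 0.5 × 5.28 m = 2.640 m = 2640.0 mm
λ = L_e / r_min = 2640.0 / 13.54 = 195

λ ≈ 195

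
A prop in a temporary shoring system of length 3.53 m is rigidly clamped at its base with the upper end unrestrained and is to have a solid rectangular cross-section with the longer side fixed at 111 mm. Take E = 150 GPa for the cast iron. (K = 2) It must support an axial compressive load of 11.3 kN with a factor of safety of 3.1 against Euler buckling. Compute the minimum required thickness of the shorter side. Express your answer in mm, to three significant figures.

Required P_cr = n·P = 3.1 × 11.3 = 35.03 kN
L_e = K·L = 2 × 3.53 = 7.060 m
Required I = P_cr·L_e²/(π²E) = 3.503×10^4 × 7.060² / (π² × 1.50×10^11) = 1.179×10^-6 m⁴
I_req = 1.179×10^6 mm⁴
Rectangle, weak axis: I_min = h·b³/12 with h = 111 mm fixed  ⇒  b = (12I/h)^(1/3) = 50.3 mm

b ≈ 50.3 mm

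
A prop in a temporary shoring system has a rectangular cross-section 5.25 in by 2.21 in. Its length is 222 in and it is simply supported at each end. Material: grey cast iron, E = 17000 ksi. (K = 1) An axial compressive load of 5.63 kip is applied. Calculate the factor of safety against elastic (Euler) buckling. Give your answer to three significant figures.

Buckling occurs about the weak axis: I_min = h·b³/12 with b = 2.21 in (the shorter side).
I_min = 5.25×2.21³/12 = 4.722 in⁴
Effective length L_e = K·L = 1 × 222 = 222.0 in
P_cr = π²EI / L_e² = π² × 17000×10³ × 4.722 / 222.0² = 1.608×10^4 lb
Factor of safety n = P_cr / P = 16.077 / 5.63 = 2.86

n ≈ 2.86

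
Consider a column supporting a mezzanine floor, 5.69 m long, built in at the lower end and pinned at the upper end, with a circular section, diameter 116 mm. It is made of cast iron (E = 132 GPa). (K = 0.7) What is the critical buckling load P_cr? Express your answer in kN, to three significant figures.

P_cr ≈ 730 kN

I = πd⁴/64 = π×116⁴/64 = 8.888×10^6 mm⁴
I = 8.888×10^6 mm⁴ = 8.888×10^-6 m⁴
Effective length L_e = K·L = 0.7 × 5.69 = 3.983 m
P_cr = π²EI / L_e² = π² × 132×10⁹ × 8.888×10^-6 / 3.983² = 7.299×10^5 N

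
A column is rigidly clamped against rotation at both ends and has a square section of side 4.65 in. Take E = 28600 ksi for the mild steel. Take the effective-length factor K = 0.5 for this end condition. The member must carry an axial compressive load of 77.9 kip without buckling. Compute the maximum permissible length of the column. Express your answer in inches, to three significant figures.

I = a⁴/12 = 4.65⁴/12 = 38.96 in⁴
At the buckling limit P_cr = P = 7.790×10^4 lb
From P_cr = π²EI/(K·L)²:  L = (1/K)·√(π²EI/P_cr) = (1/0.5)·√(π²×2.86×10^7×38.96/7.790×10^4)
L = 751 in

L_max ≈ 751 in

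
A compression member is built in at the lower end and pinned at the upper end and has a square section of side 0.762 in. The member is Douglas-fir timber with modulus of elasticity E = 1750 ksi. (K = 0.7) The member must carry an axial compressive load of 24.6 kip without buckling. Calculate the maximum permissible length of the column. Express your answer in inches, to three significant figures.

I = a⁴/12 = 0.762⁴/12 = 2.810×10^-2 in⁴
At the buckling limit P_cr = P = 2.460×10^4 lb
From P_cr = π²EI/(K·L)²:  L = (1/K)·√(π²EI/P_cr) = (1/0.7)·√(π²×1.75×10^6×2.810×10^-2/2.460×10^4)
L = 6.34 in

L_max ≈ 6.34 in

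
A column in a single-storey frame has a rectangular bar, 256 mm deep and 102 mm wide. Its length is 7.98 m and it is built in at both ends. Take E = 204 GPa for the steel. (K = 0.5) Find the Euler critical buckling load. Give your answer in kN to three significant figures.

P_cr ≈ 2860 kN

Buckling occurs about the weak axis: I_min = h·b³/12 with b = 102 mm (the shorter side).
I_min = 256×102³/12 = 2.264×10^7 mm⁴
I = 2.264×10^7 mm⁴ = 2.264×10^-5 m⁴
Effective length L_e = K·L = 0.5 × 7.98 = 3.990 m
P_cr = π²EI / L_e² = π² × 204×10⁹ × 2.264×10^-5 / 3.990² = 2.863×10^6 N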